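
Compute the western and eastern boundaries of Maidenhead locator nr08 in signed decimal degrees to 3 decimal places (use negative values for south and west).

80.000, 82.000

Field N=13, R=17: +13·20° lon, +17·10° lat → SW at lon 80°, lat 80°.
Square 0, 8: +0·2° lon, +8·1° lat → SW at lon 80°, lat 88°.
Cell spans 2° lon × 1° lat.
west 80.000, east 82.000.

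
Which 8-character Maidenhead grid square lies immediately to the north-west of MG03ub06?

MG03tb97

Longitude extended square 0; −1 → -1, wraps to 9, carry into subsquare.
Longitude subsquare u = 20; −1 → 19 = t.
Latitude extended square 6; +1 → 7.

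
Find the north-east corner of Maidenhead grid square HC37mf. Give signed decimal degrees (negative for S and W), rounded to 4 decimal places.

-62.7500, -32.9167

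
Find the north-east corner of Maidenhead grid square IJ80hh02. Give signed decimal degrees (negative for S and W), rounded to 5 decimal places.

0.30417, -3.40833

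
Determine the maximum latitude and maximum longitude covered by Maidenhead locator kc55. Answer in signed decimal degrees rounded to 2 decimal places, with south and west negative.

-64.00, 32.00

Field K=10, C=2: +10·20° lon, +2·10° lat → SW at lon 20°, lat -70°.
Square 5, 5: +5·2° lon, +5·1° lat → SW at lon 30°, lat -65°.
Cell spans 2° lon × 1° lat. NE corner is SW corner plus one full cell.
latitude -64.00, longitude 32.00.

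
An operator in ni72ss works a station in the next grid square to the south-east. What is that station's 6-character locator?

Longitude subsquare s = 18; +1 → 19 = t.
Latitude subsquare s = 18; −1 → 17 = r.

NI72tr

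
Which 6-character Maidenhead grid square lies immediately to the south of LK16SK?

Latitude subsquare k = 10; −1 → 9 = j.
The longitude characters are unchanged.

LK16sj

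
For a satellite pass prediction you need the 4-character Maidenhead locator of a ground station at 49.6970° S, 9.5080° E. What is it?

Add 180° to longitude and 90° to latitude: 189.51, 40.30.
Field: lon ⌊189.51/20⌋ = 9 → J; lat ⌊40.30/10⌋ = 4 → E.
Square: lon ⌊9.51/2⌋ = 4; lat ⌊0.30/1⌋ = 0.

JE40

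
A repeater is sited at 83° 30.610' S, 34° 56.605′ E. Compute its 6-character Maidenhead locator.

KA76ll

Shift to the Maidenhead origin (180°W, 90°S): lon 214.9434, lat 6.4898.
Field: 214.9434/20 → 10 → K, 6.4898/10 → 0 → A; chars KA.
Square: 14.9434/2 → 7, 6.4898/1 → 6; chars 76.
Subsquare: 0.9434/0.0833333 → 11 → l, 0.4898/0.0416667 → 11 → l; chars ll.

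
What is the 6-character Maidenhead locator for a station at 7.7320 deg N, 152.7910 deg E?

QJ67jr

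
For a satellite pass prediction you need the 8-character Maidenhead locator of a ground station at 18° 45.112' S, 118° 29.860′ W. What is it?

DH01sf09

Offset from 180°W / 90°S: lon 61.50233°, lat 71.24813°.
Field: lon ⌊61.50233/20⌋ = 3 → D; lat ⌊71.24813/10⌋ = 7 → H.
Square: lon ⌊1.50233/2⌋ = 0; lat ⌊1.24813/1⌋ = 1.
Subsquare: lon ⌊1.50233/0.0833333⌋ = 18 → s; lat ⌊0.24813/0.0416667⌋ = 5 → f.
Extended square: lon ⌊0.00233/0.00833333⌋ = 0; lat ⌊0.03980/0.00416667⌋ = 9.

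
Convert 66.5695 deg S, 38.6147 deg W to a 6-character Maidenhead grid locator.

HC03qk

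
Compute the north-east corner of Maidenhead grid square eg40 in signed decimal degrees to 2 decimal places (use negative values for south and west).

-29.00, -90.00

Field E=4, G=6: +4·20° lon, +6·10° lat → SW at lon -100°, lat -30°.
Square 4, 0: +4·2° lon, +0·1° lat → SW at lon -92°, lat -30°.
Cell spans 2° lon × 1° lat. NE corner is SW corner plus one full cell.
latitude -29.00, longitude -90.00.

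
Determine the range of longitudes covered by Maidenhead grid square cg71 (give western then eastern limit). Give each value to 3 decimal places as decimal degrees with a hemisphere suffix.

126.000° W, 124.000° W

Field C=2, G=6: +2·20° lon, +6·10° lat → SW at lon -140°, lat -30°.
Square 7, 1: +7·2° lon, +1·1° lat → SW at lon -126°, lat -29°.
Cell spans 2° lon × 1° lat.
west 126.000° W, east 124.000° W.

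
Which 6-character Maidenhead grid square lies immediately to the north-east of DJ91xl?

EJ01am

Longitude subsquare x = 23; +1 → 24, wraps to 0 = a, carry into square.
Longitude square 9; +1 → 10, wraps to 0, carry into field.
Longitude field D = 3; +1 → 4 = E.
Latitude subsquare l = 11; +1 → 12 = m.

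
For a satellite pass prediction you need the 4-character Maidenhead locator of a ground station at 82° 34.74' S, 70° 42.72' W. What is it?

Offset from 180°W / 90°S: lon 109.29°, lat 7.42°.
Field: lon ⌊109.29/20⌋ = 5 → F; lat ⌊7.42/10⌋ = 0 → A.
Square: lon ⌊9.29/2⌋ = 4; lat ⌊7.42/1⌋ = 7.

FA47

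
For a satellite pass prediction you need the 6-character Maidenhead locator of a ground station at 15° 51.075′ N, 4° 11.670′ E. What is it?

Shift to the Maidenhead origin (180°W, 90°S): lon 184.1945, lat 105.8512.
Field: lon ⌊184.1945/20⌋ = 9 → J; lat ⌊105.8512/10⌋ = 10 → K.
Square: lon ⌊4.1945/2⌋ = 2; lat ⌊5.8512/1⌋ = 5.
Subsquare: lon ⌊0.1945/0.0833333⌋ = 2 → c; lat ⌊0.8512/0.0416667⌋ = 20 → u.

JK25cu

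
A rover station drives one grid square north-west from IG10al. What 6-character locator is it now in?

Longitude subsquare a = 0; −1 → -1, wraps to 23 = x, carry into square.
Longitude square 1; −1 → 0.
Latitude subsquare l = 11; +1 → 12 = m.

IG00xm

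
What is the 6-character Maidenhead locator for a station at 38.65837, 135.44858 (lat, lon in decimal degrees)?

Offset from 180°W / 90°S: lon 315.4486°, lat 128.6584°.
Field: 315.4486/20 → 15 → P, 128.6584/10 → 12 → M; chars PM.
Square: 15.4486/2 → 7, 8.6584/1 → 8; chars 78.
Subsquare: 1.4486/0.0833333 → 17 → r, 0.6584/0.0416667 → 15 → p; chars rp.

PM78rp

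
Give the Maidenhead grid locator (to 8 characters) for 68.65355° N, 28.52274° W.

HP58rp76

Add 180° to longitude and 90° to latitude: 151.47726, 158.65355.
Field: 151.47726/20 → 7 → H, 158.65355/10 → 15 → P; chars HP.
Square: 11.47726/2 → 5, 8.65355/1 → 8; chars 58.
Subsquare: 1.47726/0.0833333 → 17 → r, 0.65355/0.0416667 → 15 → p; chars rp.
Extended square: 0.06059/0.00833333 → 7, 0.02855/0.00416667 → 6; chars 76.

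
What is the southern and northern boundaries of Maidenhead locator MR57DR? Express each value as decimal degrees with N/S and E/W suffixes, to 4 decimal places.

87.7083° N, 87.7500° N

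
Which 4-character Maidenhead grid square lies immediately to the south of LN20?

LM29

Latitude square 0; −1 → -1, wraps to 9, carry into field.
Latitude field N = 13; −1 → 12 = M.
The longitude characters are unchanged.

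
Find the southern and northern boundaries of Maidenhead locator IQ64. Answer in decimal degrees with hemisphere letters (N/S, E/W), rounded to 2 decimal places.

Field I=8, Q=16: +8·20° lon, +16·10° lat → SW at lon -20°, lat 70°.
Square 6, 4: +6·2° lon, +4·1° lat → SW at lon -8°, lat 74°.
Cell spans 2° lon × 1° lat.
south 74.00° N, north 75.00° N.

74.00° N, 75.00° N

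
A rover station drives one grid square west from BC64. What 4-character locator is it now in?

BC54

Longitude square 6; −1 → 5.
The latitude characters are unchanged.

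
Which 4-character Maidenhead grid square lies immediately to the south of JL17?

Latitude square 7; −1 → 6.
The longitude characters are unchanged.

JL16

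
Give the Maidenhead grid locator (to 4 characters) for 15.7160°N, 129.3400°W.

Add 180° to longitude and 90° to latitude: 50.66, 105.72.
Field: lon ⌊50.66/20⌋ = 2 → C; lat ⌊105.72/10⌋ = 10 → K.
Square: lon ⌊10.66/2⌋ = 5; lat ⌊5.72/1⌋ = 5.

CK55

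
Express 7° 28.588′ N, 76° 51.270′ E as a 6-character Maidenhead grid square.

Offset from 180°W / 90°S: lon 256.8545°, lat 97.4765°.
Field: lon ⌊256.8545/20⌋ = 12 → M; lat ⌊97.4765/10⌋ = 9 → J.
Square: lon ⌊16.8545/2⌋ = 8; lat ⌊7.4765/1⌋ = 7.
Subsquare: lon ⌊0.8545/0.0833333⌋ = 10 → k; lat ⌊0.4765/0.0416667⌋ = 11 → l.

MJ87kl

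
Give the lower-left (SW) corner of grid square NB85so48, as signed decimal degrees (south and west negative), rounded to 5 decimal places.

-74.38333, 97.53333

Field N=13, B=1: +13·20° lon, +1·10° lat → SW at lon 80°, lat -80°.
Square 8, 5: +8·2° lon, +5·1° lat → SW at lon 96°, lat -75°.
Subsquare s=18, o=14: +18·0.0833333° lon, +14·0.0416667° lat → SW at lon 97.5°, lat -74.4167°.
Extended square 4, 8: +4·0.00833333° lon, +8·0.00416667° lat → SW at lon 97.5333°, lat -74.3833°.
latitude -74.38333, longitude 97.53333.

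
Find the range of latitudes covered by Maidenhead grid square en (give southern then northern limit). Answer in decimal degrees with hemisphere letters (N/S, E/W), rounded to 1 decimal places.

40.0° N, 50.0° N

Field E=4, N=13: +4·20° lon, +13·10° lat → SW at lon -100°, lat 40°.
Cell spans 20° lon × 10° lat.
south 40.0° N, north 50.0° N.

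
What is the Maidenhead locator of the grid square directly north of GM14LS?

GM14lt

Latitude subsquare s = 18; +1 → 19 = t.
The longitude characters are unchanged.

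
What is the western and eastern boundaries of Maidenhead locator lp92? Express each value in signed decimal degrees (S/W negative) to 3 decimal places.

Field L=11, P=15: +11·20° lon, +15·10° lat → SW at lon 40°, lat 60°.
Square 9, 2: +9·2° lon, +2·1° lat → SW at lon 58°, lat 62°.
Cell spans 2° lon × 1° lat.
west 58.000, east 60.000.

58.000, 60.000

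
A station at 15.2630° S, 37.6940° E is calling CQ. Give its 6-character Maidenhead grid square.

KH84ur

Add 180° to longitude and 90° to latitude: 217.6940, 74.7370.
Field: 217.6940/20 → 10 → K, 74.7370/10 → 7 → H; chars KH.
Square: 17.6940/2 → 8, 4.7370/1 → 4; chars 84.
Subsquare: 1.6940/0.0833333 → 20 → u, 0.7370/0.0416667 → 17 → r; chars ur.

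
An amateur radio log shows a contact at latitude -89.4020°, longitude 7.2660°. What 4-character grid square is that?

Add 180° to longitude and 90° to latitude: 187.27, 0.60.
Field: 187.27/20 → 9 → J, 0.60/10 → 0 → A; chars JA.
Square: 7.27/2 → 3, 0.60/1 → 0; chars 30.

JA30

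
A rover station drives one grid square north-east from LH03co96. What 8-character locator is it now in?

LH03do07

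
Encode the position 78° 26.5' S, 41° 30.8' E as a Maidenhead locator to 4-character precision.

LB01

Add 180° to longitude and 90° to latitude: 221.51, 11.56.
Field: lon ⌊221.51/20⌋ = 11 → L; lat ⌊11.56/10⌋ = 1 → B.
Square: lon ⌊1.51/2⌋ = 0; lat ⌊1.56/1⌋ = 1.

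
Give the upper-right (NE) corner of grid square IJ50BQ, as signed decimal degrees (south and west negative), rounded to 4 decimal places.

0.7083, -9.8333

Field I=8, J=9: +8·20° lon, +9·10° lat → SW at lon -20°, lat 0°.
Square 5, 0: +5·2° lon, +0·1° lat → SW at lon -10°, lat 0°.
Subsquare b=1, q=16: +1·0.0833333° lon, +16·0.0416667° lat → SW at lon -9.91667°, lat 0.666667°.
Cell spans 0.0833333° lon × 0.0416667° lat. NE corner is SW corner plus one full cell.
latitude 0.7083, longitude -9.8333.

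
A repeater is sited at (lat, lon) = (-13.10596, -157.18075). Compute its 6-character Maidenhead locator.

Offset from 180°W / 90°S: lon 22.8193°, lat 76.8940°.
Field (20°×10°, letters A–R): 22.8193/20 → 1 → B, 76.8940/10 → 7 → H; chars BH.
Square (2°×1°, digits 0–9): 2.8193/2 → 1, 6.8940/1 → 6; chars 16.
Subsquare (5′×2.5′, letters a–x): 0.8193/0.0833333 → 9 → j, 0.8940/0.0416667 → 21 → v; chars jv.

BH16jv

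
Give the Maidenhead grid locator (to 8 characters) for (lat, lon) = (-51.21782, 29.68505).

Add 180° to longitude and 90° to latitude: 209.68505, 38.78218.
Field: 209.68505/20 → 10 → K, 38.78218/10 → 3 → D; chars KD.
Square: 9.68505/2 → 4, 8.78218/1 → 8; chars 48.
Subsquare: 1.68505/0.0833333 → 20 → u, 0.78218/0.0416667 → 18 → s; chars us.
Extended square: 0.01838/0.00833333 → 2, 0.03218/0.00416667 → 7; chars 27.

KD48us27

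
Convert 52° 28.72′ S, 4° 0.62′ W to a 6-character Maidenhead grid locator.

Add 180° to longitude and 90° to latitude: 175.9897, 37.5213.
Field: lon ⌊175.9897/20⌋ = 8 → I; lat ⌊37.5213/10⌋ = 3 → D.
Square: lon ⌊15.9897/2⌋ = 7; lat ⌊7.5213/1⌋ = 7.
Subsquare: lon ⌊1.9897/0.0833333⌋ = 23 → x; lat ⌊0.5213/0.0416667⌋ = 12 → m.

ID77xm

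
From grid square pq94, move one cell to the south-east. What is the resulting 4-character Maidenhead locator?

QQ03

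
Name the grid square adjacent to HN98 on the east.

Longitude square 9; +1 → 10, wraps to 0, carry into field.
Longitude field H = 7; +1 → 8 = I.
The latitude characters are unchanged.

IN08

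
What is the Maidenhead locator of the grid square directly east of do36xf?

DO46af

Longitude subsquare x = 23; +1 → 24, wraps to 0 = a, carry into square.
Longitude square 3; +1 → 4.
The latitude characters are unchanged.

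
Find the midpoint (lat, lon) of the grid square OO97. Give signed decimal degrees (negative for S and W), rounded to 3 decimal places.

Field O=14, O=14: +14·20° lon, +14·10° lat → SW at lon 100°, lat 50°.
Square 9, 7: +9·2° lon, +7·1° lat → SW at lon 118°, lat 57°.
Cell spans 2° lon × 1° lat. Centre is SW corner plus half of each.
latitude 57.500, longitude 119.000.

57.500, 119.000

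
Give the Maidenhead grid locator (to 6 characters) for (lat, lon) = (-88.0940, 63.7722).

MA11vv

Offset from 180°W / 90°S: lon 243.7722°, lat 1.9060°.
Field: 243.7722/20 → 12 → M, 1.9060/10 → 0 → A; chars MA.
Square: 3.7722/2 → 1, 1.9060/1 → 1; chars 11.
Subsquare: 1.7722/0.0833333 → 21 → v, 0.9060/0.0416667 → 21 → v; chars vv.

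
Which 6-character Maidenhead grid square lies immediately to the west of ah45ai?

AH35xi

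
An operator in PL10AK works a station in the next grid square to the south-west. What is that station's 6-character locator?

PL00xj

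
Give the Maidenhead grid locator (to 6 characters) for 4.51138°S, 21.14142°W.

Add 180° to longitude and 90° to latitude: 158.8586, 85.4886.
Field: 158.8586/20 → 7 → H, 85.4886/10 → 8 → I; chars HI.
Square: 18.8586/2 → 9, 5.4886/1 → 5; chars 95.
Subsquare: 0.8586/0.0833333 → 10 → k, 0.4886/0.0416667 → 11 → l; chars kl.

HI95kl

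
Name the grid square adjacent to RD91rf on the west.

Longitude subsquare r = 17; −1 → 16 = q.
The latitude characters are unchanged.

RD91qf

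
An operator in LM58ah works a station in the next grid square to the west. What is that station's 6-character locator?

LM48xh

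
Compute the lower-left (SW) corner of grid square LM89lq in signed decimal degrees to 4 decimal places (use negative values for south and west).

39.6667, 56.9167

Field L=11, M=12: +11·20° lon, +12·10° lat → SW at lon 40°, lat 30°.
Square 8, 9: +8·2° lon, +9·1° lat → SW at lon 56°, lat 39°.
Subsquare l=11, q=16: +11·0.0833333° lon, +16·0.0416667° lat → SW at lon 56.9167°, lat 39.6667°.
latitude 39.6667, longitude 56.9167.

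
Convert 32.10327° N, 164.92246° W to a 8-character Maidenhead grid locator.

AM72mc94

Offset from 180°W / 90°S: lon 15.07754°, lat 122.10327°.
Field: 15.07754/20 → 0 → A, 122.10327/10 → 12 → M; chars AM.
Square: 15.07754/2 → 7, 2.10327/1 → 2; chars 72.
Subsquare: 1.07754/0.0833333 → 12 → m, 0.10327/0.0416667 → 2 → c; chars mc.
Extended square: 0.07754/0.00833333 → 9, 0.01994/0.00416667 → 4; chars 94.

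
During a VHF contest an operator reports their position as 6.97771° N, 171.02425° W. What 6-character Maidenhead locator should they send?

AJ46lx

Add 180° to longitude and 90° to latitude: 8.9758, 96.9777.
Field: 8.9758/20 → 0 → A, 96.9777/10 → 9 → J; chars AJ.
Square: 8.9758/2 → 4, 6.9777/1 → 6; chars 46.
Subsquare: 0.9758/0.0833333 → 11 → l, 0.9777/0.0416667 → 23 → x; chars lx.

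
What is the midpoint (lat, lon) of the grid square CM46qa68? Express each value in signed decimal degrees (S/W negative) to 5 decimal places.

36.03542, -130.61250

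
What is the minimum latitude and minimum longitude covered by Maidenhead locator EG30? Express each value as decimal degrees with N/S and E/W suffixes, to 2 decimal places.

30.00° S, 94.00° W

Field E=4, G=6: +4·20° lon, +6·10° lat → SW at lon -100°, lat -30°.
Square 3, 0: +3·2° lon, +0·1° lat → SW at lon -94°, lat -30°.
latitude 30.00° S, longitude 94.00° W.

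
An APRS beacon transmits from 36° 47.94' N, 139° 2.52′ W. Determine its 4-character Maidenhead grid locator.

CM06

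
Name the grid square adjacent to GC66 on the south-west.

Longitude square 6; −1 → 5.
Latitude square 6; −1 → 5.

GC55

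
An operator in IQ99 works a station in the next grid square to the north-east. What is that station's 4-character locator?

Longitude square 9; +1 → 10, wraps to 0, carry into field.
Longitude field I = 8; +1 → 9 = J.
Latitude square 9; +1 → 10, wraps to 0, carry into field.
Latitude field Q = 16; +1 → 17 = R.

JR00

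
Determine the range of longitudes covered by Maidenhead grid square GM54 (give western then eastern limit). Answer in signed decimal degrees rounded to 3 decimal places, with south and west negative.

-50.000, -48.000

Field G=6, M=12: +6·20° lon, +12·10° lat → SW at lon -60°, lat 30°.
Square 5, 4: +5·2° lon, +4·1° lat → SW at lon -50°, lat 34°.
Cell spans 2° lon × 1° lat.
west -50.000, east -48.000.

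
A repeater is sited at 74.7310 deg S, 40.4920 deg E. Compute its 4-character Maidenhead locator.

LB05

Shift to the Maidenhead origin (180°W, 90°S): lon 220.49, lat 15.27.
Field (20°×10°, letters A–R): lon ⌊220.49/20⌋ = 11 → L; lat ⌊15.27/10⌋ = 1 → B.
Square (2°×1°, digits 0–9): lon ⌊0.49/2⌋ = 0; lat ⌊5.27/1⌋ = 5.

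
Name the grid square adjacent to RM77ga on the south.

RM76gx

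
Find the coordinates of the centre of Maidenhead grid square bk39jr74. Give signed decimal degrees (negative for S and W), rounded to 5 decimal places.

19.72708, -153.18750

Field B=1, K=10: +1·20° lon, +10·10° lat → SW at lon -160°, lat 10°.
Square 3, 9: +3·2° lon, +9·1° lat → SW at lon -154°, lat 19°.
Subsquare j=9, r=17: +9·0.0833333° lon, +17·0.0416667° lat → SW at lon -153.25°, lat 19.7083°.
Extended square 7, 4: +7·0.00833333° lon, +4·0.00416667° lat → SW at lon -153.192°, lat 19.725°.
Cell spans 0.00833333° lon × 0.00416667° lat. Centre is SW corner plus half of each.
latitude 19.72708, longitude -153.18750.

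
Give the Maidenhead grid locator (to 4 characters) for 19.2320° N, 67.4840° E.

MK39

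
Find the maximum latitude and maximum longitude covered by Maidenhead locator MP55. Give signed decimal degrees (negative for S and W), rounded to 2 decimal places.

Field M=12, P=15: +12·20° lon, +15·10° lat → SW at lon 60°, lat 60°.
Square 5, 5: +5·2° lon, +5·1° lat → SW at lon 70°, lat 65°.
Cell spans 2° lon × 1° lat. NE corner is SW corner plus one full cell.
latitude 66.00, longitude 72.00.

66.00, 72.00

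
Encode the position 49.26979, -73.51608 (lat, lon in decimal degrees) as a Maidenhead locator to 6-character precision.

Shift to the Maidenhead origin (180°W, 90°S): lon 106.4839, lat 139.2698.
Field (20°×10°, letters A–R): 106.4839/20 → 5 → F, 139.2698/10 → 13 → N; chars FN.
Square (2°×1°, digits 0–9): 6.4839/2 → 3, 9.2698/1 → 9; chars 39.
Subsquare (5′×2.5′, letters a–x): 0.4839/0.0833333 → 5 → f, 0.2698/0.0416667 → 6 → g; chars fg.

FN39fg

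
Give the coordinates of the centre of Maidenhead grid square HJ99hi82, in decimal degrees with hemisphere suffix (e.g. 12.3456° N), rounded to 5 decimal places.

9.34375° N, 21.34583° W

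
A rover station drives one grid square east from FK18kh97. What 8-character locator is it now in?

Longitude extended square 9; +1 → 10, wraps to 0, carry into subsquare.
Longitude subsquare k = 10; +1 → 11 = l.
The latitude characters are unchanged.

FK18lh07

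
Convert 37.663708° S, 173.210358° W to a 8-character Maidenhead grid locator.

Add 180° to longitude and 90° to latitude: 6.78964, 52.33629.
Field: 6.78964/20 → 0 → A, 52.33629/10 → 5 → F; chars AF.
Square: 6.78964/2 → 3, 2.33629/1 → 2; chars 32.
Subsquare: 0.78964/0.0833333 → 9 → j, 0.33629/0.0416667 → 8 → i; chars ji.
Extended square: 0.03964/0.00833333 → 4, 0.00296/0.00416667 → 0; chars 40.

AF32ji40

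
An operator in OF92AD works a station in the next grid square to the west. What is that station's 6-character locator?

OF82xd

Longitude subsquare a = 0; −1 → -1, wraps to 23 = x, carry into square.
Longitude square 9; −1 → 8.
The latitude characters are unchanged.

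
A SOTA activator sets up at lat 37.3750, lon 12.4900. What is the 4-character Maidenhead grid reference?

JM67

Shift to the Maidenhead origin (180°W, 90°S): lon 192.49, lat 127.38.
Field: 192.49/20 → 9 → J, 127.38/10 → 12 → M; chars JM.
Square: 12.49/2 → 6, 7.38/1 → 7; chars 67.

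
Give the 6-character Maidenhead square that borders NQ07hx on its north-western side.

Longitude subsquare h = 7; −1 → 6 = g.
Latitude subsquare x = 23; +1 → 24, wraps to 0 = a, carry into square.
Latitude square 7; +1 → 8.

NQ08ga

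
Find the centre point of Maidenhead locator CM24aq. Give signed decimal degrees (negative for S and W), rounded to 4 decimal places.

34.6875, -135.9583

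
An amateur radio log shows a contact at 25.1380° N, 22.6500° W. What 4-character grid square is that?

HL85

Shift to the Maidenhead origin (180°W, 90°S): lon 157.35, lat 115.14.
Field: lon ⌊157.35/20⌋ = 7 → H; lat ⌊115.14/10⌋ = 11 → L.
Square: lon ⌊17.35/2⌋ = 8; lat ⌊5.14/1⌋ = 5.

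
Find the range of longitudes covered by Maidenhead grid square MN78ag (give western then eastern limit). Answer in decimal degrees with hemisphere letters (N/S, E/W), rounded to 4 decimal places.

Field M=12, N=13: +12·20° lon, +13·10° lat → SW at lon 60°, lat 40°.
Square 7, 8: +7·2° lon, +8·1° lat → SW at lon 74°, lat 48°.
Subsquare a=0, g=6: +0·0.0833333° lon, +6·0.0416667° lat → SW at lon 74°, lat 48.25°.
Cell spans 0.0833333° lon × 0.0416667° lat.
west 74.0000° E, east 74.0833° E.

74.0000° E, 74.0833° E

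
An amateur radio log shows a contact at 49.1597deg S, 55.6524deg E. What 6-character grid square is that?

LE70tu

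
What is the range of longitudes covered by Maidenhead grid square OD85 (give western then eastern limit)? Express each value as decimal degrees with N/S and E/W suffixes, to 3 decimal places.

116.000° E, 118.000° E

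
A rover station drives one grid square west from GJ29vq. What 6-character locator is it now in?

GJ29uq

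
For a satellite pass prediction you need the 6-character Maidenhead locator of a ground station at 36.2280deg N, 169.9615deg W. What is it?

Offset from 180°W / 90°S: lon 10.0385°, lat 126.2280°.
Field (20°×10°, letters A–R): lon ⌊10.0385/20⌋ = 0 → A; lat ⌊126.2280/10⌋ = 12 → M.
Square (2°×1°, digits 0–9): lon ⌊10.0385/2⌋ = 5; lat ⌊6.2280/1⌋ = 6.
Subsquare (5′×2.5′, letters a–x): lon ⌊0.0385/0.0833333⌋ = 0 → a; lat ⌊0.2280/0.0416667⌋ = 5 → f.

AM56af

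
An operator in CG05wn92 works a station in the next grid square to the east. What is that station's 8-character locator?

CG05xn02

Longitude extended square 9; +1 → 10, wraps to 0, carry into subsquare.
Longitude subsquare w = 22; +1 → 23 = x.
The latitude characters are unchanged.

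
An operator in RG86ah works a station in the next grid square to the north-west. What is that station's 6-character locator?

Longitude subsquare a = 0; −1 → -1, wraps to 23 = x, carry into square.
Longitude square 8; −1 → 7.
Latitude subsquare h = 7; +1 → 8 = i.

RG76xi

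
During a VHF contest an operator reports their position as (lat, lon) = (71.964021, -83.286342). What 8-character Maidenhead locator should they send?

EQ81ix51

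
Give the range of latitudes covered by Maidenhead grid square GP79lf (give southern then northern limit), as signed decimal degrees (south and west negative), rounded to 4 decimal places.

Field G=6, P=15: +6·20° lon, +15·10° lat → SW at lon -60°, lat 60°.
Square 7, 9: +7·2° lon, +9·1° lat → SW at lon -46°, lat 69°.
Subsquare l=11, f=5: +11·0.0833333° lon, +5·0.0416667° lat → SW at lon -45.0833°, lat 69.2083°.
Cell spans 0.0833333° lon × 0.0416667° lat.
south 69.2083, north 69.2500.

69.2083, 69.2500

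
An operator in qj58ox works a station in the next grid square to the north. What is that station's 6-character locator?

Latitude subsquare x = 23; +1 → 24, wraps to 0 = a, carry into square.
Latitude square 8; +1 → 9.
The longitude characters are unchanged.

QJ59oa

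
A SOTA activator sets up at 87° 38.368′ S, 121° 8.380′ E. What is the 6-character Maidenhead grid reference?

Shift to the Maidenhead origin (180°W, 90°S): lon 301.1397, lat 2.3605.
Field: lon ⌊301.1397/20⌋ = 15 → P; lat ⌊2.3605/10⌋ = 0 → A.
Square: lon ⌊1.1397/2⌋ = 0; lat ⌊2.3605/1⌋ = 2.
Subsquare: lon ⌊1.1397/0.0833333⌋ = 13 → n; lat ⌊0.3605/0.0416667⌋ = 8 → i.

PA02ni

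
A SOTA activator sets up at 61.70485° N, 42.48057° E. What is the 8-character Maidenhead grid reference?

LP11fq79

Shift to the Maidenhead origin (180°W, 90°S): lon 222.48057, lat 151.70485.
Field: lon ⌊222.48057/20⌋ = 11 → L; lat ⌊151.70485/10⌋ = 15 → P.
Square: lon ⌊2.48057/2⌋ = 1; lat ⌊1.70485/1⌋ = 1.
Subsquare: lon ⌊0.48057/0.0833333⌋ = 5 → f; lat ⌊0.70485/0.0416667⌋ = 16 → q.
Extended square: lon ⌊0.06390/0.00833333⌋ = 7; lat ⌊0.03818/0.00416667⌋ = 9.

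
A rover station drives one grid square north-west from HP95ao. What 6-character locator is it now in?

Longitude subsquare a = 0; −1 → -1, wraps to 23 = x, carry into square.
Longitude square 9; −1 → 8.
Latitude subsquare o = 14; +1 → 15 = p.

HP85xp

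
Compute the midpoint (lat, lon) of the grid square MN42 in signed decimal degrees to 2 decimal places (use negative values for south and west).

Field M=12, N=13: +12·20° lon, +13·10° lat → SW at lon 60°, lat 40°.
Square 4, 2: +4·2° lon, +2·1° lat → SW at lon 68°, lat 42°.
Cell spans 2° lon × 1° lat. Centre is SW corner plus half of each.
latitude 42.50, longitude 69.00.

42.50, 69.00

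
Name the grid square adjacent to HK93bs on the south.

Latitude subsquare s = 18; −1 → 17 = r.
The longitude characters are unchanged.

HK93br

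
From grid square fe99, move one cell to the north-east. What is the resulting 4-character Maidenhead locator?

Longitude square 9; +1 → 10, wraps to 0, carry into field.
Longitude field F = 5; +1 → 6 = G.
Latitude square 9; +1 → 10, wraps to 0, carry into field.
Latitude field E = 4; +1 → 5 = F.

GF00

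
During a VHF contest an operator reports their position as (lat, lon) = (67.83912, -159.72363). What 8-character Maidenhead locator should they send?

BP07du31

Shift to the Maidenhead origin (180°W, 90°S): lon 20.27637, lat 157.83912.
Field: 20.27637/20 → 1 → B, 157.83912/10 → 15 → P; chars BP.
Square: 0.27637/2 → 0, 7.83912/1 → 7; chars 07.
Subsquare: 0.27637/0.0833333 → 3 → d, 0.83912/0.0416667 → 20 → u; chars du.
Extended square: 0.02637/0.00833333 → 3, 0.00579/0.00416667 → 1; chars 31.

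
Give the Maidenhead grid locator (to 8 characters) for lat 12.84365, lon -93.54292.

EK32fu42

Offset from 180°W / 90°S: lon 86.45708°, lat 102.84365°.
Field: lon ⌊86.45708/20⌋ = 4 → E; lat ⌊102.84365/10⌋ = 10 → K.
Square: lon ⌊6.45708/2⌋ = 3; lat ⌊2.84365/1⌋ = 2.
Subsquare: lon ⌊0.45708/0.0833333⌋ = 5 → f; lat ⌊0.84365/0.0416667⌋ = 20 → u.
Extended square: lon ⌊0.04041/0.00833333⌋ = 4; lat ⌊0.01032/0.00416667⌋ = 2.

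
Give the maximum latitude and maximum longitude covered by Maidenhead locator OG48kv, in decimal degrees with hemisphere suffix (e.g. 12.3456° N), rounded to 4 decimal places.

21.0833° S, 108.9167° E

Field O=14, G=6: +14·20° lon, +6·10° lat → SW at lon 100°, lat -30°.
Square 4, 8: +4·2° lon, +8·1° lat → SW at lon 108°, lat -22°.
Subsquare k=10, v=21: +10·0.0833333° lon, +21·0.0416667° lat → SW at lon 108.833°, lat -21.125°.
Cell spans 0.0833333° lon × 0.0416667° lat. NE corner is SW corner plus one full cell.
latitude 21.0833° S, longitude 108.9167° E.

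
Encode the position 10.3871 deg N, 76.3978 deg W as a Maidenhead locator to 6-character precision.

Offset from 180°W / 90°S: lon 103.6022°, lat 100.3871°.
Field (20°×10°, letters A–R): lon ⌊103.6022/20⌋ = 5 → F; lat ⌊100.3871/10⌋ = 10 → K.
Square (2°×1°, digits 0–9): lon ⌊3.6022/2⌋ = 1; lat ⌊0.3871/1⌋ = 0.
Subsquare (5′×2.5′, letters a–x): lon ⌊1.6022/0.0833333⌋ = 19 → t; lat ⌊0.3871/0.0416667⌋ = 9 → j.

FK10tj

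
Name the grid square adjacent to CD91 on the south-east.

Longitude square 9; +1 → 10, wraps to 0, carry into field.
Longitude field C = 2; +1 → 3 = D.
Latitude square 1; −1 → 0.

DD00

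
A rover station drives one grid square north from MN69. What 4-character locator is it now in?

Latitude square 9; +1 → 10, wraps to 0, carry into field.
Latitude field N = 13; +1 → 14 = O.
The longitude characters are unchanged.

MO60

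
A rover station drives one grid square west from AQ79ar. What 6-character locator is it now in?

AQ69xr

Longitude subsquare a = 0; −1 → -1, wraps to 23 = x, carry into square.
Longitude square 7; −1 → 6.
The latitude characters are unchanged.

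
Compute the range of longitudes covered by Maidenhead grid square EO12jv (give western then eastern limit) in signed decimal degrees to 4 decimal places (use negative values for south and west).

-97.2500, -97.1667

Field E=4, O=14: +4·20° lon, +14·10° lat → SW at lon -100°, lat 50°.
Square 1, 2: +1·2° lon, +2·1° lat → SW at lon -98°, lat 52°.
Subsquare j=9, v=21: +9·0.0833333° lon, +21·0.0416667° lat → SW at lon -97.25°, lat 52.875°.
Cell spans 0.0833333° lon × 0.0416667° lat.
west -97.2500, east -97.1667.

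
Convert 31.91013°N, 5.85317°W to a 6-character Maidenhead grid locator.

IM71bv

Shift to the Maidenhead origin (180°W, 90°S): lon 174.1468, lat 121.9101.
Field: 174.1468/20 → 8 → I, 121.9101/10 → 12 → M; chars IM.
Square: 14.1468/2 → 7, 1.9101/1 → 1; chars 71.
Subsquare: 0.1468/0.0833333 → 1 → b, 0.9101/0.0416667 → 21 → v; chars bv.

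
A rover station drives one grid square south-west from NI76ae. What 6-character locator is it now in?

Longitude subsquare a = 0; −1 → -1, wraps to 23 = x, carry into square.
Longitude square 7; −1 → 6.
Latitude subsquare e = 4; −1 → 3 = d.

NI66xd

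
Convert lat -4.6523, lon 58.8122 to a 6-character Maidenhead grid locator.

Add 180° to longitude and 90° to latitude: 238.8122, 85.3477.
Field (20°×10°, letters A–R): 238.8122/20 → 11 → L, 85.3477/10 → 8 → I; chars LI.
Square (2°×1°, digits 0–9): 18.8122/2 → 9, 5.3477/1 → 5; chars 95.
Subsquare (5′×2.5′, letters a–x): 0.8122/0.0833333 → 9 → j, 0.3477/0.0416667 → 8 → i; chars ji.

LI95ji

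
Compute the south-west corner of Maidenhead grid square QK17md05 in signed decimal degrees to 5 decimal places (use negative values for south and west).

17.14583, 143.00000

Field Q=16, K=10: +16·20° lon, +10·10° lat → SW at lon 140°, lat 10°.
Square 1, 7: +1·2° lon, +7·1° lat → SW at lon 142°, lat 17°.
Subsquare m=12, d=3: +12·0.0833333° lon, +3·0.0416667° lat → SW at lon 143°, lat 17.125°.
Extended square 0, 5: +0·0.00833333° lon, +5·0.00416667° lat → SW at lon 143°, lat 17.1458°.
latitude 17.14583, longitude 143.00000.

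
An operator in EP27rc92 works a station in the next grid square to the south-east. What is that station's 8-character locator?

Longitude extended square 9; +1 → 10, wraps to 0, carry into subsquare.
Longitude subsquare r = 17; +1 → 18 = s.
Latitude extended square 2; −1 → 1.

EP27sc01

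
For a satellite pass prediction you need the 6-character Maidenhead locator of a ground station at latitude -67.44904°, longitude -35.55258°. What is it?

HC22fn

Offset from 180°W / 90°S: lon 144.4474°, lat 22.5510°.
Field (20°×10°, letters A–R): lon ⌊144.4474/20⌋ = 7 → H; lat ⌊22.5510/10⌋ = 2 → C.
Square (2°×1°, digits 0–9): lon ⌊4.4474/2⌋ = 2; lat ⌊2.5510/1⌋ = 2.
Subsquare (5′×2.5′, letters a–x): lon ⌊0.4474/0.0833333⌋ = 5 → f; lat ⌊0.5510/0.0416667⌋ = 13 → n.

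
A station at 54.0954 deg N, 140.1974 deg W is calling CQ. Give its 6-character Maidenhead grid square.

BO94vc

Add 180° to longitude and 90° to latitude: 39.8026, 144.0954.
Field: 39.8026/20 → 1 → B, 144.0954/10 → 14 → O; chars BO.
Square: 19.8026/2 → 9, 4.0954/1 → 4; chars 94.
Subsquare: 1.8026/0.0833333 → 21 → v, 0.0954/0.0416667 → 2 → c; chars vc.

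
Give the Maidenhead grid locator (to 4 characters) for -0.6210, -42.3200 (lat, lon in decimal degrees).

GI89

Add 180° to longitude and 90° to latitude: 137.68, 89.38.
Field: lon ⌊137.68/20⌋ = 6 → G; lat ⌊89.38/10⌋ = 8 → I.
Square: lon ⌊17.68/2⌋ = 8; lat ⌊9.38/1⌋ = 9.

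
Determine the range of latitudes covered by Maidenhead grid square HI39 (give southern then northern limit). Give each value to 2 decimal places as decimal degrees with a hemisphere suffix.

Field H=7, I=8: +7·20° lon, +8·10° lat → SW at lon -40°, lat -10°.
Square 3, 9: +3·2° lon, +9·1° lat → SW at lon -34°, lat -1°.
Cell spans 2° lon × 1° lat.
south 1.00° S, north 0.00° N.

1.00° S, 0.00° N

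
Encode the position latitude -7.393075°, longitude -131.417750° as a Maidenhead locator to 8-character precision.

CI42go95

Shift to the Maidenhead origin (180°W, 90°S): lon 48.58225, lat 82.60693.
Field: lon ⌊48.58225/20⌋ = 2 → C; lat ⌊82.60693/10⌋ = 8 → I.
Square: lon ⌊8.58225/2⌋ = 4; lat ⌊2.60693/1⌋ = 2.
Subsquare: lon ⌊0.58225/0.0833333⌋ = 6 → g; lat ⌊0.60693/0.0416667⌋ = 14 → o.
Extended square: lon ⌊0.08225/0.00833333⌋ = 9; lat ⌊0.02359/0.00416667⌋ = 5.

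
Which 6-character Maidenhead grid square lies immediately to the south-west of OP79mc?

Longitude subsquare m = 12; −1 → 11 = l.
Latitude subsquare c = 2; −1 → 1 = b.

OP79lb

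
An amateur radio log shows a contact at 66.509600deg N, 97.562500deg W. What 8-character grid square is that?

Add 180° to longitude and 90° to latitude: 82.43750, 156.50960.
Field: 82.43750/20 → 4 → E, 156.50960/10 → 15 → P; chars EP.
Square: 2.43750/2 → 1, 6.50960/1 → 6; chars 16.
Subsquare: 0.43750/0.0833333 → 5 → f, 0.50960/0.0416667 → 12 → m; chars fm.
Extended square: 0.02083/0.00833333 → 2, 0.00960/0.00416667 → 2; chars 22.

EP16fm22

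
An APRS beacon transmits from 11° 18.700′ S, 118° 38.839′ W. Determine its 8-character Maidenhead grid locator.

Offset from 180°W / 90°S: lon 61.35268°, lat 78.68833°.
Field: 61.35268/20 → 3 → D, 78.68833/10 → 7 → H; chars DH.
Square: 1.35268/2 → 0, 8.68833/1 → 8; chars 08.
Subsquare: 1.35268/0.0833333 → 16 → q, 0.68833/0.0416667 → 16 → q; chars qq.
Extended square: 0.01935/0.00833333 → 2, 0.02167/0.00416667 → 5; chars 25.

DH08qq25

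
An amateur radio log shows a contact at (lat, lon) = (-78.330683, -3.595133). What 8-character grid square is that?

Add 180° to longitude and 90° to latitude: 176.40487, 11.66932.
Field: 176.40487/20 → 8 → I, 11.66932/10 → 1 → B; chars IB.
Square: 16.40487/2 → 8, 1.66932/1 → 1; chars 81.
Subsquare: 0.40487/0.0833333 → 4 → e, 0.66932/0.0416667 → 16 → q; chars eq.
Extended square: 0.07153/0.00833333 → 8, 0.00265/0.00416667 → 0; chars 80.

IB81eq80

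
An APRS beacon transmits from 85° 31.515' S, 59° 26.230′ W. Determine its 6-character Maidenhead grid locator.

GA04gl

Offset from 180°W / 90°S: lon 120.5628°, lat 4.4748°.
Field: lon ⌊120.5628/20⌋ = 6 → G; lat ⌊4.4748/10⌋ = 0 → A.
Square: lon ⌊0.5628/2⌋ = 0; lat ⌊4.4748/1⌋ = 4.
Subsquare: lon ⌊0.5628/0.0833333⌋ = 6 → g; lat ⌊0.4748/0.0416667⌋ = 11 → l.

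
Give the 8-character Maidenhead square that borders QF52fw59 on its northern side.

QF52fx50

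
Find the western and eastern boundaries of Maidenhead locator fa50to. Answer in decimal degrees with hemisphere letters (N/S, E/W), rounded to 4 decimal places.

Field F=5, A=0: +5·20° lon, +0·10° lat → SW at lon -80°, lat -90°.
Square 5, 0: +5·2° lon, +0·1° lat → SW at lon -70°, lat -90°.
Subsquare t=19, o=14: +19·0.0833333° lon, +14·0.0416667° lat → SW at lon -68.4167°, lat -89.4167°.
Cell spans 0.0833333° lon × 0.0416667° lat.
west 68.4167° W, east 68.3333° W.

68.4167° W, 68.3333° W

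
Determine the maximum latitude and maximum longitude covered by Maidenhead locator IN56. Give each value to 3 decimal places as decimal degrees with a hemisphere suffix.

Field I=8, N=13: +8·20° lon, +13·10° lat → SW at lon -20°, lat 40°.
Square 5, 6: +5·2° lon, +6·1° lat → SW at lon -10°, lat 46°.
Cell spans 2° lon × 1° lat. NE corner is SW corner plus one full cell.
latitude 47.000° N, longitude 8.000° W.

47.000° N, 8.000° W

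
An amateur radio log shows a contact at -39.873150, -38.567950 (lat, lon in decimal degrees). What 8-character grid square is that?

Shift to the Maidenhead origin (180°W, 90°S): lon 141.43205, lat 50.12685.
Field (20°×10°, letters A–R): 141.43205/20 → 7 → H, 50.12685/10 → 5 → F; chars HF.
Square (2°×1°, digits 0–9): 1.43205/2 → 0, 0.12685/1 → 0; chars 00.
Subsquare (5′×2.5′, letters a–x): 1.43205/0.0833333 → 17 → r, 0.12685/0.0416667 → 3 → d; chars rd.
Extended square (30″×15″, digits 0–9): 0.01538/0.00833333 → 1, 0.00185/0.00416667 → 0; chars 10.

HF00rd10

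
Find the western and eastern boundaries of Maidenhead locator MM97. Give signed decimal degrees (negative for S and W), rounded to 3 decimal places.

Field M=12, M=12: +12·20° lon, +12·10° lat → SW at lon 60°, lat 30°.
Square 9, 7: +9·2° lon, +7·1° lat → SW at lon 78°, lat 37°.
Cell spans 2° lon × 1° lat.
west 78.000, east 80.000.

78.000, 80.000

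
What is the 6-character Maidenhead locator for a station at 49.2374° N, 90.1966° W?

Add 180° to longitude and 90° to latitude: 89.8034, 139.2374.
Field: 89.8034/20 → 4 → E, 139.2374/10 → 13 → N; chars EN.
Square: 9.8034/2 → 4, 9.2374/1 → 9; chars 49.
Subsquare: 1.8034/0.0833333 → 21 → v, 0.2374/0.0416667 → 5 → f; chars vf.

EN49vf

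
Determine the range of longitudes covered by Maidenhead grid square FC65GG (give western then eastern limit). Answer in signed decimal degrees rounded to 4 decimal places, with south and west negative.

-67.5000, -67.4167

Field F=5, C=2: +5·20° lon, +2·10° lat → SW at lon -80°, lat -70°.
Square 6, 5: +6·2° lon, +5·1° lat → SW at lon -68°, lat -65°.
Subsquare g=6, g=6: +6·0.0833333° lon, +6·0.0416667° lat → SW at lon -67.5°, lat -64.75°.
Cell spans 0.0833333° lon × 0.0416667° lat.
west -67.5000, east -67.4167.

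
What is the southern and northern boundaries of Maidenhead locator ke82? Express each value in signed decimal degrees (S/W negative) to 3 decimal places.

Field K=10, E=4: +10·20° lon, +4·10° lat → SW at lon 20°, lat -50°.
Square 8, 2: +8·2° lon, +2·1° lat → SW at lon 36°, lat -48°.
Cell spans 2° lon × 1° lat.
south -48.000, north -47.000.

-48.000, -47.000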